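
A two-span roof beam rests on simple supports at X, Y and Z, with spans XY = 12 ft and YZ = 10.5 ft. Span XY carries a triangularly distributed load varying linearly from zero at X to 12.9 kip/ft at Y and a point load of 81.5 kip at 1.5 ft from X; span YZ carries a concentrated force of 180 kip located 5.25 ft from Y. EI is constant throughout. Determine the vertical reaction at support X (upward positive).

Release continuity at Y by inserting a hinge; the redundant is the internal moment M_Y. The primary structure is two simply-supported spans XY and YZ.
Discontinuity in slope at Y on the released structure — sum the simple-span end rotations:
  span XY: triangular load, peak 12.9: w₀L³/(45EI) = 495.4/EI
  span XY: point load 81.5 at a = 1.5: Pab(L + a)/(6LEI) = 240.7/EI
  span YZ: point load 180 at a = 5.25: Pab(L + b)/(6LEI) = 1240/EI
  relative rotation θ_0 = (736 + 1240)/EI = 1976/EI
A unit hogging moment at Y produces rotation L₁/(3EI) + L₂/(3EI) = 7.5/EI.
Compatibility: M_Y·(L₁+L₂)/(3EI) = θ_0, giving M_Y = 263.5 kip·ft (hogging).
Span XY, ΣM about X with M_Y applied at Y: R_Y^{XY}·12 = 741.5 + 263.5, so R_Y^{XY} = 83.75 kip and R_X = 158.9 − 83.75 = 75.15 kip.

R_X = 75.15 kip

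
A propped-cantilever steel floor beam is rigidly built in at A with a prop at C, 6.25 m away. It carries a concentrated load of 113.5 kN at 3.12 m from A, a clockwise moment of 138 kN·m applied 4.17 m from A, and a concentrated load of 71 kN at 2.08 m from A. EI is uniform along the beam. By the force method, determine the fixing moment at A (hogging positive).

Choose R_C as the redundant. The primary structure is the cantilever fixed at A.
Primary-structure tip deflection at C by superposition:
  point load 113.5 at a = 3.12: Pa²(3L − a)/(6EI) = 2878/EI
  clockwise couple 138 at a = 4.17: M₀a(2L − a)/(2EI) = 2397/EI
  point load 71 at a = 2.08: Pa²(3L − a)/(6EI) = 853.4/EI
  δ_0 = 6128/EI
Flexibility coefficient — unit upward force at C: δ_{CC} = L³/(3EI) = 81.38/EI.
The prop prevents deflection at C: R_C = δ_0/δ_{CC} = 6128/81.38 = 75.31 kN.
Moment equilibrium about A: M_A = Σ(load moments about A) − R_C·L = 639.8 − 75.31×6.25 = 169.1 kN·m.

M_A = 169.1 kN·m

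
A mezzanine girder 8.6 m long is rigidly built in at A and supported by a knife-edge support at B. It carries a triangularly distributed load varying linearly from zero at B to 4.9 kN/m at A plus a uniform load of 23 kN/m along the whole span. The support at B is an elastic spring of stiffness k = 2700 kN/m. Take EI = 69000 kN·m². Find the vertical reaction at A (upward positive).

R_A = 148.9 kN

Choose R_B as the redundant. The primary structure is the cantilever fixed at A.
Downward deflection at the released point B due to the loads:
  triangular load, peak 4.9 at the fixed end: w₀L⁴/(30EI) = 893.4/EI
  UDL 23: wL⁴/(8EI) = 15726/EI
  δ_0 = 16620/EI
Flexibility coefficient — unit upward force at B: δ_{BB} = L³/(3EI) = 212/EI.
With EI = 69000 kN·m²: δ_0 = 0.24087 m and δ_{BB} = 0.003073 m/kN.
Compatibility — the spring shortens by R_B/k under the reaction it provides: δ_0 − R_B·δ_{BB} = R_B/k. With 1/k = 0.00037 m/kN, R_B = δ_0 / (δ_{BB} + 1/k) = 0.24087 / (0.003073 + 0.00037) = 69.96 kN.
Vertical equilibrium: R_A = ΣP − R_B = 218.9 − 69.96 = 148.9 kN.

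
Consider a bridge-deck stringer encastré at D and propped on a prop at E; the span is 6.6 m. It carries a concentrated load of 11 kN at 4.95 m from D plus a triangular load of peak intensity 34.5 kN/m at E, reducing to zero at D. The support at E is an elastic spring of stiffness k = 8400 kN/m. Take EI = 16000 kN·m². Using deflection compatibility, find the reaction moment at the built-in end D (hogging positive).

Choose R_E as the redundant. The primary structure is the cantilever fixed at D.
Downward deflection at the released point E due to the loads:
  point load 11 at a = 4.95: Pa²(3L − a)/(6EI) = 667.1/EI
  triangular load, peak 34.5 at the free end: 11w₀L⁴/(120EI) = 6001/EI
  δ_0 = 6668/EI
Tip deflection under a unit load at E: L³/(3EI) = 95.83/EI.
With EI = 16000 kN·m²: δ_0 = 0.41674 m and δ_{EE} = 0.00599 m/kN.
Compatibility — the spring shortens by R_E/k under the reaction it provides: δ_0 − R_E·δ_{EE} = R_E/k. With 1/k = 0.000119 m/kN, R_E = δ_0 / (δ_{EE} + 1/k) = 0.41674 / (0.00599 + 0.000119) = 68.22 kN.
Moment equilibrium about D: M_D = Σ(load moments about D) − R_E·L = 555.4 − 68.22×6.6 = 105.1 kN·m.

M_D = 105.1 kN·m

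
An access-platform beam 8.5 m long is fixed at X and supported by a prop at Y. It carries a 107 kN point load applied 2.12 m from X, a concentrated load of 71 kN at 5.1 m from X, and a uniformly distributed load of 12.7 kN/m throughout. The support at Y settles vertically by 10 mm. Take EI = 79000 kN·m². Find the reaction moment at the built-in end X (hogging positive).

M_X = 397.9 kN·m

Remove the prop at Y; the released (primary) structure is a cantilever built in at X.
Free-end deflection of the primary structure under the applied loading (downward +):
  point load 107 at a = 2.12: Pa²(3L − a)/(6EI) = 1874/EI
  point load 71 at a = 5.1: Pa²(3L − a)/(6EI) = 6279/EI
  UDL 12.7: wL⁴/(8EI) = 8287/EI
  δ_0 = 16440/EI
Flexibility coefficient — unit upward force at Y: δ_{YY} = L³/(3EI) = 204.7/EI.
With EI = 79000 kN·m²: δ_0 = 0.2081 m and δ_{YY} = 0.002591 m/kN.
Compatibility — the beam at Y must follow the support down by 0.01 m: δ_0 − R_Y·δ_{YY} = 0.01, so R_Y = (0.2081 − 0.01)/0.002591 = 76.45 kN.
Moment equilibrium about X: M_X = Σ(load moments about X) − R_Y·L = 1048 − 76.45×8.5 = 397.9 kN·m.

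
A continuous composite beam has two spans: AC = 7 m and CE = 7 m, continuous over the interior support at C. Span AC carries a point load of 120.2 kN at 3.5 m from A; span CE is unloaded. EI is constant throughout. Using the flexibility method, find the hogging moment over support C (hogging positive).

Take M_C as the redundant. Released structure: two simple spans AC and CE with a hinge at C.
Discontinuity in slope at C on the released structure — sum the simple-span end rotations:
  span AC: point load 120.2 at a = 3.5: Pab(L + a)/(6LEI) = 368.1/EI
  relative rotation θ_0 = (368.1 + 0)/EI = 368.1/EI
A unit hogging moment at C produces rotation L₁/(3EI) + L₂/(3EI) = 4.667/EI.
Compatibility: M_C·(L₁+L₂)/(3EI) = θ_0, giving M_C = 78.88 kN·m (hogging).

M_C = 78.88 kN·m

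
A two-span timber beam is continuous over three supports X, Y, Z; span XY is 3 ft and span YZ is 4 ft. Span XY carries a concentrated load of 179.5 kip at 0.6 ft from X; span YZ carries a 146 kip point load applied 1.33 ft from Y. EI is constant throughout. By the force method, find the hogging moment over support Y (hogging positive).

Release continuity at Y by inserting a hinge; the redundant is the internal moment M_Y. The primary structure is two simply-supported spans XY and YZ.
Rotations at Y on the released spans (each span's end-slope, ×1/EI):
  span XY: point load 179.5 at a = 0.6: Pab(L + a)/(6LEI) = 51.7/EI
  span YZ: point load 146 at a = 1.33: Pab(L + b)/(6LEI) = 144.1/EI
  relative rotation θ_0 = (51.7 + 144.1)/EI = 195.8/EI
A unit hogging moment at Y produces rotation L₁/(3EI) + L₂/(3EI) = 2.333/EI.
Compatibility: M_Y·(L₁+L₂)/(3EI) = θ_0, giving M_Y = 83.91 kip·ft (hogging).

M_Y = 83.91 kip·ft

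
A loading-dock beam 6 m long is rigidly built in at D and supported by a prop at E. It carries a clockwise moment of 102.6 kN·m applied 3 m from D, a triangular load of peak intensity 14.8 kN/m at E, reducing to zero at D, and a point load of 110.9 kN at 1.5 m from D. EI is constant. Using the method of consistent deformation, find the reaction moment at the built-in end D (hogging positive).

M_D = 127.4 kN·m

Choose R_E as the redundant. The primary structure is the cantilever fixed at D.
Free-end deflection of the primary structure under the applied loading (downward +):
  clockwise couple 102.6 at a = 3: M₀a(2L − a)/(2EI) = 1385/EI
  triangular load, peak 14.8 at the free end: 11w₀L⁴/(120EI) = 1758/EI
  point load 110.9 at a = 1.5: Pa²(3L − a)/(6EI) = 686.2/EI
  δ_0 = 3830/EI
Tip deflection under a unit load at E: L³/(3EI) = 72/EI.
Compatibility at E: δ_0 − R_E·δ_{EE} = 0, so R_E = 3830/72 = 53.19 kN.
Moment equilibrium about D: M_D = Σ(load moments about D) − R_E·L = 446.6 − 53.19×6 = 127.4 kN·m.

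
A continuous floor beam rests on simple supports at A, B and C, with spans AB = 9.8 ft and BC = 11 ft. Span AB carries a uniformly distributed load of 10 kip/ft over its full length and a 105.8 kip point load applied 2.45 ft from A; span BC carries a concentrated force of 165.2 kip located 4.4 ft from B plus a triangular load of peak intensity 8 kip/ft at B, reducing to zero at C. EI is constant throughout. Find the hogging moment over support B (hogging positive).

M_B = 332.5 kip·ft

Release continuity at B by inserting a hinge; the redundant is the internal moment M_B. The primary structure is two simply-supported spans AB and BC.
Discontinuity in slope at B on the released structure — sum the simple-span end rotations:
  span AB: UDL 10: wL³/(24EI) = 392.2/EI
  span AB: point load 105.8 at a = 2.45: Pab(L + a)/(6LEI) = 396.9/EI
  span BC: point load 165.2 at a = 4.4: Pab(L + b)/(6LEI) = 1279/EI
  span BC: triangular load, peak 8: w₀L³/(45EI) = 236.6/EI
  relative rotation θ_0 = (789.1 + 1516)/EI = 2305/EI
A unit hogging moment at B produces rotation L₁/(3EI) + L₂/(3EI) = 6.933/EI.
Slope continuity at B: θ_0 = M_B·6.933/EI, so M_B = 2305/6.933 = 332.5 kip·ft (hogging).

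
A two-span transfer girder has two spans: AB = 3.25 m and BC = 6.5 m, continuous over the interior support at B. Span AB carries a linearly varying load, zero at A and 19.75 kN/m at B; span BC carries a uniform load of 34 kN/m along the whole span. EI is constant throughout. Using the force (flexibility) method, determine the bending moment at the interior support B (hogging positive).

Insert a hinge at B; M_B is the redundant, and each span becomes simply supported.
End slopes at the hinge B, treating each span as simply supported:
  span AB: triangular load, peak 19.75: w₀L³/(45EI) = 15.07/EI
  span BC: UDL 34: wL³/(24EI) = 389.1/EI
  relative rotation θ_0 = (15.07 + 389.1)/EI = 404.1/EI
A unit hogging moment at B produces rotation L₁/(3EI) + L₂/(3EI) = 3.25/EI.
Slope continuity at B: θ_0 = M_B·3.25/EI, so M_B = 404.1/3.25 = 124.3 kN·m (hogging).

M_B = 124.3 kN·m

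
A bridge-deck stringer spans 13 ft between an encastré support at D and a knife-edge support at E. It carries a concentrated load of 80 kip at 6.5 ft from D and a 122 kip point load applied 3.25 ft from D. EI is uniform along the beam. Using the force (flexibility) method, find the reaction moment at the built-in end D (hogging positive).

M_D = 455.2 kip·ft

Remove the prop at E; the released (primary) structure is a cantilever built in at D.
Downward deflection at the released point E due to the loads:
  point load 80 at a = 6.5: Pa²(3L − a)/(6EI) = 18308/EI
  point load 122 at a = 3.25: Pa²(3L − a)/(6EI) = 7678/EI
  δ_0 = 25986/EI
Tip deflection under a unit load at E: L³/(3EI) = 732.3/EI.
The prop prevents deflection at E: R_E = δ_0/δ_{EE} = 25986/732.3 = 35.48 kip.
Moment equilibrium about D: M_D = Σ(load moments about D) − R_E·L = 916.5 − 35.48×13 = 455.2 kip·ft.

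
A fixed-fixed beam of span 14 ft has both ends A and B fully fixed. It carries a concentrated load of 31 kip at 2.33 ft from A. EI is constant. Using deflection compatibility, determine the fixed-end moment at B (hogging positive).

Take the two fixed-end moments M_A, M_B as redundants; the released structure is the simple span AB.
On the primary (simply-supported) span, the end slopes from the loading are:
  at A: point load 31 at a = 2.33: Pab(L + b)/(6LEI) = 257.6/EI
  at B: point load 31 at a = 2.33: Pab(L + a)/(6LEI) = 163.9/EI
  θ_A0 = 257.6/EI,  θ_B0 = 163.9/EI
Flexibility coefficients: a unit moment at one end gives L/(3EI) there and L/(6EI) at the far end, so f₁₁ = f₂₂ = 4.667/EI and f₁₂ = f₂₁ = 2.333/EI.
Compatibility — zero rotation at each built-in end:
  4.667 M_A + 2.333 M_B = 257.6
  2.333 M_A + 4.667 M_B = 163.9
Solving the pair gives M_A = 50.19 kip·ft and M_B = 10.02 kip·ft (hogging).

M_B = 10.02 kip·ft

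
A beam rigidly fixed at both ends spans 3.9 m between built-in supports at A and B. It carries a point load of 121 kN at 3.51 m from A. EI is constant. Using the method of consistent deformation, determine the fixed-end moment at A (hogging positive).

M_A = 4.247 kN·m

Release both end moments; the primary structure is a simply-supported span AB with redundants M_A and M_B.
Simple-span end rotations at A and B under the given loads:
  at A: point load 121 at a = 3.51: Pab(L + b)/(6LEI) = 30.37/EI
  at B: point load 121 at a = 3.51: Pab(L + a)/(6LEI) = 52.45/EI
  θ_A0 = 30.37/EI,  θ_B0 = 52.45/EI
Flexibility coefficients: a unit moment at one end gives L/(3EI) there and L/(6EI) at the far end, so f₁₁ = f₂₂ = 1.3/EI and f₁₂ = f₂₁ = 0.65/EI.
Compatibility — zero rotation at each built-in end:
  1.3 M_A + 0.65 M_B = 30.37
  0.65 M_A + 1.3 M_B = 52.45
Solving the pair gives M_A = 4.247 kN·m and M_B = 38.22 kN·m (hogging).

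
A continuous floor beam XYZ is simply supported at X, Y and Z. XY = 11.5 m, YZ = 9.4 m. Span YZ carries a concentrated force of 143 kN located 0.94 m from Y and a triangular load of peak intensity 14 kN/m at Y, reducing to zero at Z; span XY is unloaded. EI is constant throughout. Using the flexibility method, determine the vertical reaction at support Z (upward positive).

Release continuity at Y by inserting a hinge; the redundant is the internal moment M_Y. The primary structure is two simply-supported spans XY and YZ.
Discontinuity in slope at Y on the released structure — sum the simple-span end rotations:
  span YZ: point load 143 at a = 0.94: Pab(L + b)/(6LEI) = 360.1/EI
  span YZ: triangular load, peak 14: w₀L³/(45EI) = 258.4/EI
  relative rotation θ_0 = (0 + 618.5)/EI = 618.5/EI
A unit hogging moment at Y produces rotation L₁/(3EI) + L₂/(3EI) = 6.967/EI.
Slope continuity at Y: θ_0 = M_Y·6.967/EI, so M_Y = 618.5/6.967 = 88.78 kN·m (hogging).
Span YZ, ΣM about Z: R_Y^{YZ}·9.4 = 1622 + 88.78, so R_Y^{YZ} = 182 kN and R_Z = 208.8 − 182 = 26.79 kN.

R_Z = 26.79 kN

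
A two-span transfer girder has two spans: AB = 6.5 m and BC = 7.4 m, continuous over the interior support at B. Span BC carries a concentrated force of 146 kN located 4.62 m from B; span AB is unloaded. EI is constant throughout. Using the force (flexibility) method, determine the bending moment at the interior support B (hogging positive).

M_B = 92.79 kN·m

Release continuity at B by inserting a hinge; the redundant is the internal moment M_B. The primary structure is two simply-supported spans AB and BC.
Discontinuity in slope at B on the released structure — sum the simple-span end rotations:
  span BC: point load 146 at a = 4.62: Pab(L + b)/(6LEI) = 429.9/EI
  relative rotation θ_0 = (0 + 429.9)/EI = 429.9/EI
A unit hogging moment at B produces rotation L₁/(3EI) + L₂/(3EI) = 4.633/EI.
Compatibility: M_B·(L₁+L₂)/(3EI) = θ_0, giving M_B = 92.79 kN·m (hogging).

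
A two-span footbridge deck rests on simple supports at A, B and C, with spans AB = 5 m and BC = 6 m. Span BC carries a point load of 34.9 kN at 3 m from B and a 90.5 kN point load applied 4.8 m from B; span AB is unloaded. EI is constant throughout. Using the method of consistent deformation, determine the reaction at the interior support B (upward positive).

R_B = 53.83 kN

Insert a hinge at B; M_B is the redundant, and each span becomes simply supported.
Discontinuity in slope at B on the released structure — sum the simple-span end rotations:
  span BC: point load 34.9 at a = 3: Pab(L + b)/(6LEI) = 78.53/EI
  span BC: point load 90.5 at a = 4.8: Pab(L + b)/(6LEI) = 104.3/EI
  relative rotation θ_0 = (0 + 182.8)/EI = 182.8/EI
A unit hogging moment at B produces rotation L₁/(3EI) + L₂/(3EI) = 3.667/EI.
Slope continuity at B: θ_0 = M_B·3.667/EI, so M_B = 182.8/3.667 = 49.85 kN·m (hogging).
Span AB, ΣM about A with M_B applied at B: R_B^{AB}·5 = 0 + 49.85, so R_B^{AB} = 9.97 kN and R_A = 0 − 9.97 = -9.97 kN.
Span BC, ΣM about C: R_B^{BC}·6 = 213.3 + 49.85, so R_B^{BC} = 43.86 kN and R_C = 125.4 − 43.86 = 81.54 kN.
R_B = 9.97 + 43.86 = 53.83 kN.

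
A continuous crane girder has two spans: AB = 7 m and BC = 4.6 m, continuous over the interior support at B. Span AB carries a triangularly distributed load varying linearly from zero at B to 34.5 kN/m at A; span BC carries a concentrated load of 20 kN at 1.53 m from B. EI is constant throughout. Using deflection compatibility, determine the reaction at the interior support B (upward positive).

R_B = 77.47 kN

Insert a hinge at B; M_B is the redundant, and each span becomes simply supported.
End slopes at the hinge B, treating each span as simply supported:
  span AB: triangular load, peak 34.5: 7w₀L³/(360EI) = 230.1/EI
  span BC: point load 20 at a = 1.53: Pab(L + b)/(6LEI) = 26.11/EI
  relative rotation θ_0 = (230.1 + 26.11)/EI = 256.2/EI
A unit hogging moment at B produces rotation L₁/(3EI) + L₂/(3EI) = 3.867/EI.
Compatibility: M_B·(L₁+L₂)/(3EI) = θ_0, giving M_B = 66.26 kN·m (hogging).
Span AB, ΣM about A with M_B applied at B: R_B^{AB}·7 = 281.8 + 66.26, so R_B^{AB} = 49.72 kN and R_A = 120.8 − 49.72 = 71.03 kN.
Span BC, ΣM about C: R_B^{BC}·4.6 = 61.4 + 66.26, so R_B^{BC} = 27.75 kN and R_C = 20 − 27.75 = -7.752 kN.
R_B = 49.72 + 27.75 = 77.47 kN.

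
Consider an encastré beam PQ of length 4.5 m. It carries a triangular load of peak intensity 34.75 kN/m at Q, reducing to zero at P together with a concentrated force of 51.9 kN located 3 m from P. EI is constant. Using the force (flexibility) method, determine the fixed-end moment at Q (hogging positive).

Take the two fixed-end moments M_P, M_Q as redundants; the released structure is the simple span PQ.
Simple-span end rotations at P and Q under the given loads:
  at P: triangular load, peak 34.75: 7w₀L³/(360EI) = 61.57/EI
  at Q: triangular load, peak 34.75: w₀L³/(45EI) = 70.37/EI
  at P: point load 51.9 at a = 3: Pab(L + b)/(6LEI) = 51.9/EI
  at Q: point load 51.9 at a = 3: Pab(L + a)/(6LEI) = 64.88/EI
  θ_P0 = 113.5/EI,  θ_Q0 = 135.2/EI
Flexibility coefficients: a unit moment at one end gives L/(3EI) there and L/(6EI) at the far end, so f₁₁ = f₂₂ = 1.5/EI and f₁₂ = f₂₁ = 0.75/EI.
Compatibility — zero rotation at each built-in end:
  1.5 M_P + 0.75 M_Q = 113.5
  0.75 M_P + 1.5 M_Q = 135.2
Solving the pair gives M_P = 40.76 kN·m and M_Q = 69.78 kN·m (hogging).

M_Q = 69.78 kN·m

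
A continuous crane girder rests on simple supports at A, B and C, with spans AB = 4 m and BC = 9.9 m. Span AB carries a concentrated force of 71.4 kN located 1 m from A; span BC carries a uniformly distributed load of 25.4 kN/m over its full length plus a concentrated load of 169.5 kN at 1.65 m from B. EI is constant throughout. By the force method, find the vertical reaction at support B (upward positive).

Release continuity at B by inserting a hinge; the redundant is the internal moment M_B. The primary structure is two simply-supported spans AB and BC.
Rotations at B on the released spans (each span's end-slope, ×1/EI):
  span AB: point load 71.4 at a = 1: Pab(L + a)/(6LEI) = 44.62/EI
  span BC: UDL 25.4: wL³/(24EI) = 1027/EI
  span BC: point load 169.5 at a = 1.65: Pab(L + b)/(6LEI) = 705/EI
  relative rotation θ_0 = (44.62 + 1732)/EI = 1777/EI
A unit hogging moment at B produces rotation L₁/(3EI) + L₂/(3EI) = 4.633/EI.
Compatibility: M_B·(L₁+L₂)/(3EI) = θ_0, giving M_B = 383.4 kN·m (hogging).
Span AB, ΣM about A with M_B applied at B: R_B^{AB}·4 = 71.4 + 383.4, so R_B^{AB} = 113.7 kN and R_A = 71.4 − 113.7 = -42.31 kN.
Span BC, ΣM about C: R_B^{BC}·9.9 = 2643 + 383.4, so R_B^{BC} = 305.7 kN and R_C = 421 − 305.7 = 115.3 kN.
R_B = 113.7 + 305.7 = 419.4 kN.

R_B = 419.4 kN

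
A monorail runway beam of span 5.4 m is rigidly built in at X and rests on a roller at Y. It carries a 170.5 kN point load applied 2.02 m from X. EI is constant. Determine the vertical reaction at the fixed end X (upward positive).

R_X = 139.2 kN

Choose R_Y as the redundant. The primary structure is the cantilever fixed at X.
Downward deflection at the released point Y due to the loads:
  point load 170.5 at a = 2.02: Pa²(3L − a)/(6EI) = 1644/EI
Tip deflection under a unit load at Y: L³/(3EI) = 52.49/EI.
Compatibility at Y: δ_0 − R_Y·δ_{YY} = 0, so R_Y = 1644/52.49 = 31.33 kN.
Vertical equilibrium: R_X = ΣP − R_Y = 170.5 − 31.33 = 139.2 kN.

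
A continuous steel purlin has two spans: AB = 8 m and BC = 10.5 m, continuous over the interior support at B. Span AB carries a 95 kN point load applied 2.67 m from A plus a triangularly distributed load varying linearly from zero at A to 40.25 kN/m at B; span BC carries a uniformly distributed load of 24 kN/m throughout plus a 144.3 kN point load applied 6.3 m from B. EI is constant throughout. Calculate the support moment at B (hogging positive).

Release continuity at B by inserting a hinge; the redundant is the internal moment M_B. The primary structure is two simply-supported spans AB and BC.
Rotations at B on the released spans (each span's end-slope, ×1/EI):
  span AB: point load 95 at a = 2.67: Pab(L + a)/(6LEI) = 300.5/EI
  span AB: triangular load, peak 40.25: w₀L³/(45EI) = 458/EI
  span BC: UDL 24: wL³/(24EI) = 1158/EI
  span BC: point load 144.3 at a = 6.3: Pab(L + b)/(6LEI) = 890.9/EI
  relative rotation θ_0 = (758.5 + 2049)/EI = 2807/EI
A unit hogging moment at B produces rotation L₁/(3EI) + L₂/(3EI) = 6.167/EI.
Compatibility: M_B·(L₁+L₂)/(3EI) = θ_0, giving M_B = 455.2 kN·m (hogging).

M_B = 455.2 kN·m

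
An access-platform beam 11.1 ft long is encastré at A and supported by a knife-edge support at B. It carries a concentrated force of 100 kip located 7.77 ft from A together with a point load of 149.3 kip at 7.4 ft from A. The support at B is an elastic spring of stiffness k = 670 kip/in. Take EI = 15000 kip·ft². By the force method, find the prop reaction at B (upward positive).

R_B = 133.2 kip

Take the reaction at B as the redundant and release it; the primary structure is a cantilever fixed at A.
Free-end deflection of the primary structure under the applied loading (downward +):
  point load 100 at a = 7.77: Pa²(3L − a)/(6EI) = 25689/EI
  point load 149.3 at a = 7.4: Pa²(3L − a)/(6EI) = 35292/EI
  δ_0 = 60980/EI
Flexibility coefficient — unit upward force at B: δ_{BB} = L³/(3EI) = 455.9/EI.
With EI = 15000 kip·ft²: δ_0 = 4.0654 ft and δ_{BB} = 0.030392 ft/kip.
Compatibility — the spring shortens by R_B/k under the reaction it provides: δ_0 − R_B·δ_{BB} = R_B/k. With 1/k = 1/(670×12) ft/kip = 0.000124 ft/kip, R_B = δ_0 / (δ_{BB} + 1/k) = 4.0654 / (0.030392 + 0.000124) = 133.2 kip.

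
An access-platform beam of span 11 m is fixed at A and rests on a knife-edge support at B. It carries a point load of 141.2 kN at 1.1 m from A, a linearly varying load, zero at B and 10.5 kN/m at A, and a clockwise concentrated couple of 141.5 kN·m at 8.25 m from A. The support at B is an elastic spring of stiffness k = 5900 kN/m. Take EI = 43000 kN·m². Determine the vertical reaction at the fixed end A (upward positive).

R_A = 167.8 kN

Choose R_B as the redundant. The primary structure is the cantilever fixed at A.
Free-end deflection of the primary structure under the applied loading (downward +):
  point load 141.2 at a = 1.1: Pa²(3L − a)/(6EI) = 908.4/EI
  triangular load, peak 10.5 at the fixed end: w₀L⁴/(30EI) = 5124/EI
  clockwise couple 141.5 at a = 8.25: M₀a(2L − a)/(2EI) = 8026/EI
  δ_0 = 14058/EI
Flexibility coefficient — unit upward force at B: δ_{BB} = L³/(3EI) = 443.7/EI.
With EI = 43000 kN·m²: δ_0 = 0.32694 m and δ_{BB} = 0.010318 m/kN.
Compatibility — the spring shortens by R_B/k under the reaction it provides: δ_0 − R_B·δ_{BB} = R_B/k. With 1/k = 0.000169 m/kN, R_B = δ_0 / (δ_{BB} + 1/k) = 0.32694 / (0.010318 + 0.000169) = 31.17 kN.
Vertical equilibrium: R_A = ΣP − R_B = 198.9 − 31.17 = 167.8 kN.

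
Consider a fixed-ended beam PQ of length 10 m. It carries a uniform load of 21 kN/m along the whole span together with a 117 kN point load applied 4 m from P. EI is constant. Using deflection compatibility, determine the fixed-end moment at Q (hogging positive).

M_Q = 287.3 kN·m

Release both end moments; the primary structure is a simply-supported span PQ with redundants M_P and M_Q.
End rotations of the released simple span under the applied load (×1/EI):
  at P: UDL 21: wL³/(24EI) = 875/EI
  at Q: UDL 21: wL³/(24EI) = 875/EI
  at P: point load 117 at a = 4: Pab(L + b)/(6LEI) = 748.8/EI
  at Q: point load 117 at a = 4: Pab(L + a)/(6LEI) = 655.2/EI
  θ_P0 = 1624/EI,  θ_Q0 = 1530/EI
Flexibility coefficients: a unit moment at one end gives L/(3EI) there and L/(6EI) at the far end, so f₁₁ = f₂₂ = 3.333/EI and f₁₂ = f₂₁ = 1.667/EI.
Compatibility — zero rotation at each built-in end:
  3.333 M_P + 1.667 M_Q = 1624
  1.667 M_P + 3.333 M_Q = 1530
Solving the pair gives M_P = 343.5 kN·m and M_Q = 287.3 kN·m (hogging).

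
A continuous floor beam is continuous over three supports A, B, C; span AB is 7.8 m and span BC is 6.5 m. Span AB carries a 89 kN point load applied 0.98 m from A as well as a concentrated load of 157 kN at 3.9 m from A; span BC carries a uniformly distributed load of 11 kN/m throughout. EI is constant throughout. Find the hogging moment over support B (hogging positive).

M_B = 175.1 kN·m

Take M_B as the redundant. Released structure: two simple spans AB and BC with a hinge at B.
End slopes at the hinge B, treating each span as simply supported:
  span AB: point load 89 at a = 0.98: Pab(L + a)/(6LEI) = 111.6/EI
  span AB: point load 157 at a = 3.9: Pab(L + a)/(6LEI) = 597/EI
  span BC: UDL 11: wL³/(24EI) = 125.9/EI
  relative rotation θ_0 = (708.6 + 125.9)/EI = 834.5/EI
A unit hogging moment at B produces rotation L₁/(3EI) + L₂/(3EI) = 4.767/EI.
Compatibility: M_B·(L₁+L₂)/(3EI) = θ_0, giving M_B = 175.1 kN·m (hogging).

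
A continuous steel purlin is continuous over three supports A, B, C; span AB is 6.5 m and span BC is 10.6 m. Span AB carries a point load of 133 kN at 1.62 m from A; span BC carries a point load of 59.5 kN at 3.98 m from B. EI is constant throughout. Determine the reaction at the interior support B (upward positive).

R_B = 98.32 kN

Release continuity at B by inserting a hinge; the redundant is the internal moment M_B. The primary structure is two simply-supported spans AB and BC.
Rotations at B on the released spans (each span's end-slope, ×1/EI):
  span AB: point load 133 at a = 1.62: Pab(L + a)/(6LEI) = 218.9/EI
  span BC: point load 59.5 at a = 3.98: Pab(L + b)/(6LEI) = 424.5/EI
  relative rotation θ_0 = (218.9 + 424.5)/EI = 643.4/EI
A unit hogging moment at B produces rotation L₁/(3EI) + L₂/(3EI) = 5.7/EI.
Compatibility: M_B·(L₁+L₂)/(3EI) = θ_0, giving M_B = 112.9 kN·m (hogging).
Span AB, ΣM about A with M_B applied at B: R_B^{AB}·6.5 = 215.5 + 112.9, so R_B^{AB} = 50.51 kN and R_A = 133 − 50.51 = 82.49 kN.
Span BC, ΣM about C: R_B^{BC}·10.6 = 393.9 + 112.9, so R_B^{BC} = 47.81 kN and R_C = 59.5 − 47.81 = 11.69 kN.
R_B = 50.51 + 47.81 = 98.32 kN.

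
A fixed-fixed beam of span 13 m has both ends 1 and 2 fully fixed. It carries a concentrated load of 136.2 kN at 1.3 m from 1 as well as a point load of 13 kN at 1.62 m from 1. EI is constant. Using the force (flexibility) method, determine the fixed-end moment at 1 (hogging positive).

M_1 = 159.6 kN·m

Take the two fixed-end moments M_1, M_2 as redundants; the released structure is the simple span 12.
End rotations of the released simple span under the applied load (×1/EI):
  at 1: point load 136.2 at a = 1.3: Pab(L + b)/(6LEI) = 656/EI
  at 2: point load 136.2 at a = 1.3: Pab(L + a)/(6LEI) = 379.8/EI
  at 1: point load 13 at a = 1.62: Pab(L + b)/(6LEI) = 74.91/EI
  at 2: point load 13 at a = 1.62: Pab(L + a)/(6LEI) = 44.92/EI
  θ_10 = 730.9/EI,  θ_20 = 424.7/EI
Flexibility coefficients: a unit moment at one end gives L/(3EI) there and L/(6EI) at the far end, so f₁₁ = f₂₂ = 4.333/EI and f₁₂ = f₂₁ = 2.167/EI.
Compatibility — zero rotation at each built-in end:
  4.333 M_1 + 2.167 M_2 = 730.9
  2.167 M_1 + 4.333 M_2 = 424.7
Solving the pair gives M_1 = 159.6 kN·m and M_2 = 18.23 kN·m (hogging).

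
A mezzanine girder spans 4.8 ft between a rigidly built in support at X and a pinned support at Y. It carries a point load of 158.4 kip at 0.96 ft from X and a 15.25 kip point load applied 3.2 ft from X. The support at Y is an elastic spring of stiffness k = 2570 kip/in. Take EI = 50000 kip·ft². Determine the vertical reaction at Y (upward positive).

R_Y = 16.07 kip

Choose R_Y as the redundant. The primary structure is the cantilever fixed at X.
Free-end deflection of the primary structure under the applied loading (downward +):
  point load 158.4 at a = 0.96: Pa²(3L − a)/(6EI) = 327/EI
  point load 15.25 at a = 3.2: Pa²(3L − a)/(6EI) = 291.5/EI
  δ_0 = 618.5/EI
Tip deflection under a unit load at Y: L³/(3EI) = 36.86/EI.
With EI = 50000 kip·ft²: δ_0 = 0.01237 ft and δ_{YY} = 0.000737 ft/kip.
Compatibility — the spring shortens by R_Y/k under the reaction it provides: δ_0 − R_Y·δ_{YY} = R_Y/k. With 1/k = 1/(2570×12) ft/kip = 0.000032 ft/kip, R_Y = δ_0 / (δ_{YY} + 1/k) = 0.01237 / (0.000737 + 0.000032) = 16.07 kip.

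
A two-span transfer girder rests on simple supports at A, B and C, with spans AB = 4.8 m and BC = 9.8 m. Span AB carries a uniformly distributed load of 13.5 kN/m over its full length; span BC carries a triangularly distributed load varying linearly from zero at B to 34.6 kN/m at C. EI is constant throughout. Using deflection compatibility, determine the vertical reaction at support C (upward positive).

R_C = 98.45 kN

Insert a hinge at B; M_B is the redundant, and each span becomes simply supported.
Discontinuity in slope at B on the released structure — sum the simple-span end rotations:
  span AB: UDL 13.5: wL³/(24EI) = 62.21/EI
  span BC: triangular load, peak 34.6: 7w₀L³/(360EI) = 633.2/EI
  relative rotation θ_0 = (62.21 + 633.2)/EI = 695.4/EI
A unit hogging moment at B produces rotation L₁/(3EI) + L₂/(3EI) = 4.867/EI.
Compatibility: M_B·(L₁+L₂)/(3EI) = θ_0, giving M_B = 142.9 kN·m (hogging).
Span BC, ΣM about C: R_B^{BC}·9.8 = 553.8 + 142.9, so R_B^{BC} = 71.09 kN and R_C = 169.5 − 71.09 = 98.45 kN.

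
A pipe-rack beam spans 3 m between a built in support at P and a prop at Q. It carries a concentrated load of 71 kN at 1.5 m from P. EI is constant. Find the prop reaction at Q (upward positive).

Choose R_Q as the redundant. The primary structure is the cantilever fixed at P.
Downward deflection at the released point Q due to the loads:
  point load 71 at a = 1.5: Pa²(3L − a)/(6EI) = 199.7/EI
Flexibility coefficient — unit upward force at Q: δ_{QQ} = L³/(3EI) = 9/EI.
Compatibility at Q: δ_0 − R_Q·δ_{QQ} = 0, so R_Q = 199.7/9 = 22.19 kN.

R_Q = 22.19 kN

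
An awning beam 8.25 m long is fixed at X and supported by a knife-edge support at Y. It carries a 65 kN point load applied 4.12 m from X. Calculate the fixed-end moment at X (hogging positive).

M_X = 100.6 kN·m

Choose R_Y as the redundant. The primary structure is the cantilever fixed at X.
Primary-structure tip deflection at Y by superposition:
  point load 65 at a = 4.12: Pa²(3L − a)/(6EI) = 3794/EI
Flexibility coefficient — unit upward force at Y: δ_{YY} = L³/(3EI) = 187.2/EI.
Compatibility at Y: δ_0 − R_Y·δ_{YY} = 0, so R_Y = 3794/187.2 = 20.27 kN.
Moment equilibrium about X: M_X = Σ(load moments about X) − R_Y·L = 267.8 − 20.27×8.25 = 100.6 kN·m.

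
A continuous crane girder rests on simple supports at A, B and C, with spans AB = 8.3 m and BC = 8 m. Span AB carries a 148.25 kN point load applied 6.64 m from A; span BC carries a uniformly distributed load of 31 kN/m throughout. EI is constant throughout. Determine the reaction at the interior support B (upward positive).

Take M_B as the redundant. Released structure: two simple spans AB and BC with a hinge at B.
Rotations at B on the released spans (each span's end-slope, ×1/EI):
  span AB: point load 148.25 at a = 6.64: Pab(L + a)/(6LEI) = 490.2/EI
  span BC: UDL 31: wL³/(24EI) = 661.3/EI
  relative rotation θ_0 = (490.2 + 661.3)/EI = 1152/EI
A unit hogging moment at B produces rotation L₁/(3EI) + L₂/(3EI) = 5.433/EI.
Slope continuity at B: θ_0 = M_B·5.433/EI, so M_B = 1152/5.433 = 211.9 kN·m (hogging).
Span AB, ΣM about A with M_B applied at B: R_B^{AB}·8.3 = 984.4 + 211.9, so R_B^{AB} = 144.1 kN and R_A = 148.2 − 144.1 = 4.115 kN.
Span BC, ΣM about C: R_B^{BC}·8 = 992 + 211.9, so R_B^{BC} = 150.5 kN and R_C = 248 − 150.5 = 97.51 kN.
R_B = 144.1 + 150.5 = 294.6 kN.

R_B = 294.6 kN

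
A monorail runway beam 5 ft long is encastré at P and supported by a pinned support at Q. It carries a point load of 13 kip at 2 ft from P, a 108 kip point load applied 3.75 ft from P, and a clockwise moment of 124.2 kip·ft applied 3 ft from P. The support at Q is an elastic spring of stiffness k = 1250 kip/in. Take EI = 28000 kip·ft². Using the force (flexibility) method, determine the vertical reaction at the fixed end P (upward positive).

R_P = 23.04 kip

Release the roller at Q. Primary structure: cantilever fixed at P.
Free-end deflection of the primary structure under the applied loading (downward +):
  point load 13 at a = 2: Pa²(3L − a)/(6EI) = 112.7/EI
  point load 108 at a = 3.75: Pa²(3L − a)/(6EI) = 2848/EI
  clockwise couple 124.2 at a = 3: M₀a(2L − a)/(2EI) = 1304/EI
  δ_0 = 4264/EI
Flexibility coefficient — unit upward force at Q: δ_{QQ} = L³/(3EI) = 41.67/EI.
With EI = 28000 kip·ft²: δ_0 = 0.1523 ft and δ_{QQ} = 0.001488 ft/kip.
Compatibility — the spring shortens by R_Q/k under the reaction it provides: δ_0 − R_Q·δ_{QQ} = R_Q/k. With 1/k = 1/(1250×12) ft/kip = 0.000067 ft/kip, R_Q = δ_0 / (δ_{QQ} + 1/k) = 0.1523 / (0.001488 + 0.000067) = 97.96 kip.
Vertical equilibrium: R_P = ΣP − R_Q = 121 − 97.96 = 23.04 kip.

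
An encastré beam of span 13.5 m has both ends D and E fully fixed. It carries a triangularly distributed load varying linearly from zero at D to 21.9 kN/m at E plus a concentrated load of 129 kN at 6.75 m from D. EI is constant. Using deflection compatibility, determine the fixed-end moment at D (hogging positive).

Take the two fixed-end moments M_D, M_E as redundants; the released structure is the simple span DE.
End rotations of the released simple span under the applied load (×1/EI):
  at D: triangular load, peak 21.9: 7w₀L³/(360EI) = 1048/EI
  at E: triangular load, peak 21.9: w₀L³/(45EI) = 1197/EI
  at D: point load 129 at a = 6.75: Pab(L + b)/(6LEI) = 1469/EI
  at E: point load 129 at a = 6.75: Pab(L + a)/(6LEI) = 1469/EI
  θ_D0 = 2517/EI,  θ_E0 = 2667/EI
Flexibility coefficients: a unit moment at one end gives L/(3EI) there and L/(6EI) at the far end, so f₁₁ = f₂₂ = 4.5/EI and f₁₂ = f₂₁ = 2.25/EI.
Compatibility — zero rotation at each built-in end:
  4.5 M_D + 2.25 M_E = 2517
  2.25 M_D + 4.5 M_E = 2667
Solving the pair gives M_D = 350.7 kN·m and M_E = 417.3 kN·m (hogging).

M_D = 350.7 kN·m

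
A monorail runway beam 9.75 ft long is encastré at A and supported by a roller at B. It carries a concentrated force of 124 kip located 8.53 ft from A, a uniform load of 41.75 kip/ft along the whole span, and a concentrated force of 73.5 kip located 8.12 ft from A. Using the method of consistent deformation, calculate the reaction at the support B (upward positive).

Release the roller at B. Primary structure: cantilever fixed at A.
Primary-structure tip deflection at B by superposition:
  point load 124 at a = 8.53: Pa²(3L − a)/(6EI) = 31157/EI
  UDL 41.75: wL⁴/(8EI) = 47161/EI
  point load 73.5 at a = 8.12: Pa²(3L − a)/(6EI) = 17067/EI
  δ_0 = 95385/EI
Tip deflection under a unit load at B: L³/(3EI) = 309/EI.
Compatibility at B: δ_0 − R_B·δ_{BB} = 0, so R_B = 95385/309 = 308.7 kip.

R_B = 308.7 kip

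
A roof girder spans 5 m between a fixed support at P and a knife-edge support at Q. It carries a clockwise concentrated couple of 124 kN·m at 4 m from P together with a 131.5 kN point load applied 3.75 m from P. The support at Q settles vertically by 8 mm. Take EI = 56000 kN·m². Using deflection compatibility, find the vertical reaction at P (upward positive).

R_P = 23.33 kN

Release the roller at Q. Primary structure: cantilever fixed at P.
Downward deflection at the released point Q due to the loads:
  clockwise couple 124 at a = 4: M₀a(2L − a)/(2EI) = 1488/EI
  point load 131.5 at a = 3.75: Pa²(3L − a)/(6EI) = 3467/EI
  δ_0 = 4955/EI
Flexibility coefficient — unit upward force at Q: δ_{QQ} = L³/(3EI) = 41.67/EI.
With EI = 56000 kN·m²: δ_0 = 0.088487 m and δ_{QQ} = 0.000744 m/kN.
Compatibility — the beam at Q must follow the support down by 0.008 m: δ_0 − R_Q·δ_{QQ} = 0.008, so R_Q = (0.088487 − 0.008)/0.000744 = 108.2 kN.
Vertical equilibrium: R_P = ΣP − R_Q = 131.5 − 108.2 = 23.33 kN.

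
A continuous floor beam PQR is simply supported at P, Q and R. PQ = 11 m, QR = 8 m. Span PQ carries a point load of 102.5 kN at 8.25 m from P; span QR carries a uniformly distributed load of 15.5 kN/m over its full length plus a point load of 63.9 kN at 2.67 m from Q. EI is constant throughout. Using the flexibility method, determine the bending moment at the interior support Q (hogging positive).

M_Q = 199.2 kN·m

Release continuity at Q by inserting a hinge; the redundant is the internal moment M_Q. The primary structure is two simply-supported spans PQ and QR.
Discontinuity in slope at Q on the released structure — sum the simple-span end rotations:
  span PQ: point load 102.5 at a = 8.25: Pab(L + a)/(6LEI) = 678.3/EI
  span QR: UDL 15.5: wL³/(24EI) = 330.7/EI
  span QR: point load 63.9 at a = 2.67: Pab(L + b)/(6LEI) = 252.5/EI
  relative rotation θ_0 = (678.3 + 583.2)/EI = 1261/EI
A unit hogging moment at Q produces rotation L₁/(3EI) + L₂/(3EI) = 6.333/EI.
Compatibility: M_Q·(L₁+L₂)/(3EI) = θ_0, giving M_Q = 199.2 kN·m (hogging).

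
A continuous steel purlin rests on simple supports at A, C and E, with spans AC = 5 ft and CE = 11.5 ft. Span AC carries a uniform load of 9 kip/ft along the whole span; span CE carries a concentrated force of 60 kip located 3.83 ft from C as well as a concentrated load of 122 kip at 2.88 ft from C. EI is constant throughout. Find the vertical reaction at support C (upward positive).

R_C = 228 kip

Take M_C as the redundant. Released structure: two simple spans AC and CE with a hinge at C.
End slopes at the hinge C, treating each span as simply supported:
  span AC: UDL 9: wL³/(24EI) = 46.88/EI
  span CE: point load 60 at a = 3.83: Pab(L + b)/(6LEI) = 489.7/EI
  span CE: point load 122 at a = 2.88: Pab(L + b)/(6LEI) = 883.2/EI
  relative rotation θ_0 = (46.88 + 1373)/EI = 1420/EI
A unit hogging moment at C produces rotation L₁/(3EI) + L₂/(3EI) = 5.5/EI.
Slope continuity at C: θ_0 = M_C·5.5/EI, so M_C = 1420/5.5 = 258.1 kip·ft (hogging).
Span AC, ΣM about A with M_C applied at C: R_C^{AC}·5 = 112.5 + 258.1, so R_C^{AC} = 74.13 kip and R_A = 45 − 74.13 = -29.13 kip.
Span CE, ΣM about E: R_C^{CE}·11.5 = 1512 + 258.1, so R_C^{CE} = 153.9 kip and R_E = 182 − 153.9 = 28.09 kip.
R_C = 74.13 + 153.9 = 228 kip.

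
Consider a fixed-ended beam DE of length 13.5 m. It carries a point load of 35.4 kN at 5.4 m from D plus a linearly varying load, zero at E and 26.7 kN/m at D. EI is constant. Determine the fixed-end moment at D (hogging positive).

M_D = 312.1 kN·m

Release both end moments; the primary structure is a simply-supported span DE with redundants M_D and M_E.
Simple-span end rotations at D and E under the given loads:
  at D: point load 35.4 at a = 5.4: Pab(L + b)/(6LEI) = 412.9/EI
  at E: point load 35.4 at a = 5.4: Pab(L + a)/(6LEI) = 361.3/EI
  at D: triangular load, peak 26.7: w₀L³/(45EI) = 1460/EI
  at E: triangular load, peak 26.7: 7w₀L³/(360EI) = 1277/EI
  θ_D0 = 1873/EI,  θ_E0 = 1639/EI
Flexibility coefficients: a unit moment at one end gives L/(3EI) there and L/(6EI) at the far end, so f₁₁ = f₂₂ = 4.5/EI and f₁₂ = f₂₁ = 2.25/EI.
Compatibility — zero rotation at each built-in end:
  4.5 M_D + 2.25 M_E = 1873
  2.25 M_D + 4.5 M_E = 1639
Solving the pair gives M_D = 312.1 kN·m and M_E = 208.1 kN·m (hogging).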